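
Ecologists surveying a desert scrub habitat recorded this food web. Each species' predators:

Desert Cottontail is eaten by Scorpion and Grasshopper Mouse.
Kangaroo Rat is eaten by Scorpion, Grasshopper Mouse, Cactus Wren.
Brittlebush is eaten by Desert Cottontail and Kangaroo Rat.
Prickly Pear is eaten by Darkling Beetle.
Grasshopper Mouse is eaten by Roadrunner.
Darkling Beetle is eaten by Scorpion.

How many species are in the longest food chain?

4 species

One longest chain: Brittlebush → Kangaroo Rat → Grasshopper Mouse → Roadrunner.
It has 4 species and 3 links.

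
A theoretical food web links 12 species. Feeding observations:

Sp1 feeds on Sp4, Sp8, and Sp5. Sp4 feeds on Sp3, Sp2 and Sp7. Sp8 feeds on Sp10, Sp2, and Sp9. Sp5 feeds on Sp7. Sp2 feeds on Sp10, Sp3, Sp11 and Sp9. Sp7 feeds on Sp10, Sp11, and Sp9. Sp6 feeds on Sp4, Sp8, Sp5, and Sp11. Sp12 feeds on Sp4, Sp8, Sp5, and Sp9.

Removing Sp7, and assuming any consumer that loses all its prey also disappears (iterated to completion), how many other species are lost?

1

Remove Sp7.
Round 1: Sp5 (all prey gone) → extinct.
No further losses. Total secondary extinctions: 1.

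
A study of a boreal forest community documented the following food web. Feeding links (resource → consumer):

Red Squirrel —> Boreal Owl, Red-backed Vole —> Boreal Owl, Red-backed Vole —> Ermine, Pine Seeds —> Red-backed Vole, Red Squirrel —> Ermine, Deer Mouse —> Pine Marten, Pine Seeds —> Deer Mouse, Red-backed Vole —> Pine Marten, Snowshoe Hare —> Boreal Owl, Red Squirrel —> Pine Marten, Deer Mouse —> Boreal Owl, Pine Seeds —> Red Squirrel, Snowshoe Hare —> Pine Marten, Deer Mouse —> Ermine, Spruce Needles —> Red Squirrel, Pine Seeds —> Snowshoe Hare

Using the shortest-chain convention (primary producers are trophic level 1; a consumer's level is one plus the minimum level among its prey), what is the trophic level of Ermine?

Trophic level 3

Pine Seeds is a producer → level 1.
Deer Mouse eats Pine Seeds → level 2.
Ermine eats Deer Mouse → level 3.
No prey of Ermine is below level 2, so 3 is the minimum.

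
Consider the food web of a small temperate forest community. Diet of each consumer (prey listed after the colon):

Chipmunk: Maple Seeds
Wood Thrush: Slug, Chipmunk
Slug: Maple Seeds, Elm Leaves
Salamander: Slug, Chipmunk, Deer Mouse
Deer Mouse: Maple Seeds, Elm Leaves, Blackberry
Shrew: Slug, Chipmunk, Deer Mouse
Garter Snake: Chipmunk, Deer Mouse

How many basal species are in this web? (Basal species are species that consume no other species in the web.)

Basal species (no prey listed): Maple Seeds, Elm Leaves, Blackberry.
Count: 3.

3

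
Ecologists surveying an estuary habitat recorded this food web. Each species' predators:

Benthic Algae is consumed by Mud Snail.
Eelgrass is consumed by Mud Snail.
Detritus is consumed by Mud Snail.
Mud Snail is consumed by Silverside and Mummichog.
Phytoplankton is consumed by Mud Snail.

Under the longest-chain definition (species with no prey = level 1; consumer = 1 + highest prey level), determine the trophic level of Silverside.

Trophic level 3

Detritus has no prey (basal) → level 1.
Mud Snail eats Detritus (level 1); other prey at levels: Eelgrass 1, Benthic Algae 1, Phytoplankton 1 → level 2.
Silverside eats Mud Snail → level 3.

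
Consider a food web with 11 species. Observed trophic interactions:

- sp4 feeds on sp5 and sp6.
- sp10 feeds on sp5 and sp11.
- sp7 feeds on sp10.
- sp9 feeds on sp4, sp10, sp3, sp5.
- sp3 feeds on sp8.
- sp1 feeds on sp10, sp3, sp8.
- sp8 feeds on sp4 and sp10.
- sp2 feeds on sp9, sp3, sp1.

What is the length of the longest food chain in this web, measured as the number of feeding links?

One longest chain: sp11 → sp10 → sp8 → sp3 → sp1 → sp2.
It has 6 species and 5 links.

5 links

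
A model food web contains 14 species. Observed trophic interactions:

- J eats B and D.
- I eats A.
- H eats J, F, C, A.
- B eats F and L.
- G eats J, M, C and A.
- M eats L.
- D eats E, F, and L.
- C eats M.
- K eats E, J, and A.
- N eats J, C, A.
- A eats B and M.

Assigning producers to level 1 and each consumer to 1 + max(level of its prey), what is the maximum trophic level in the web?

4

Producers (level 1): E, F, L.
E → D → J → K gives K level 4.
No species has a prey at level 4, so no species reaches level 5.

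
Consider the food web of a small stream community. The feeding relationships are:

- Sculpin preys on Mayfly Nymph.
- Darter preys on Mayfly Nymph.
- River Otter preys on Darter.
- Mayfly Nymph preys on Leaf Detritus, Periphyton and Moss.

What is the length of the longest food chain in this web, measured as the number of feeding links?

One longest chain: Moss → Mayfly Nymph → Darter → River Otter.
It has 4 species and 3 links.

3 links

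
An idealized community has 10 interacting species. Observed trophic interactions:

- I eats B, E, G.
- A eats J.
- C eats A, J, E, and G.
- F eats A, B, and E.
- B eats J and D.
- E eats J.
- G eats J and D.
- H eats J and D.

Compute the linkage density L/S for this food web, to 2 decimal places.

L/S = 1.80

There are L = 18 links among S = 10 species.
L/S = 18/10 = 1.8000 ≈ 1.80.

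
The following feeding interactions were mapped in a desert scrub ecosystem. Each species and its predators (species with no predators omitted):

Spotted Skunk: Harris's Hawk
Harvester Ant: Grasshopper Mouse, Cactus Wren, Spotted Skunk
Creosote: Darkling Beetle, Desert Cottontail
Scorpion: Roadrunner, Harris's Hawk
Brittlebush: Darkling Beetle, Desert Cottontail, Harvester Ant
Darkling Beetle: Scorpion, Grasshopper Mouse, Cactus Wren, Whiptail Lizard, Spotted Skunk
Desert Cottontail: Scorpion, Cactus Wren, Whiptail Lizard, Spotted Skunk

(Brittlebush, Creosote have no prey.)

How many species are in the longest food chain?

4 species

One longest chain: Brittlebush → Darkling Beetle → Scorpion → Roadrunner.
It has 4 species and 3 links.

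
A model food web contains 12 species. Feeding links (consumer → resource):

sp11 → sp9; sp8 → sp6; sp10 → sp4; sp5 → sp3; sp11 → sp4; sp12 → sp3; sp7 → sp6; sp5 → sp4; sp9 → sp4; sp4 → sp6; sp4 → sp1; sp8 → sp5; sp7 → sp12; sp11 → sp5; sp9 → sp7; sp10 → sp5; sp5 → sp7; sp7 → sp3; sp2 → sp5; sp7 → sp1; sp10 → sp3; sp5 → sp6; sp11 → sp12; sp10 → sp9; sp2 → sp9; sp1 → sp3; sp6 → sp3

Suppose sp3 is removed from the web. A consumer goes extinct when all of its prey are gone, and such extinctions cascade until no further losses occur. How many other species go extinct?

11

Remove sp3.
Round 1: sp1 (all prey gone), sp12 (all prey gone), sp6 (all prey gone) → extinct.
Round 2: sp7 (all prey gone), sp4 (all prey gone) → extinct.
Round 3: sp9 (all prey gone), sp5 (all prey gone) → extinct.
Round 4: sp10 (all prey gone), sp11 (all prey gone), sp8 (all prey gone), sp2 (all prey gone) → extinct.
No further losses. Total secondary extinctions: 11.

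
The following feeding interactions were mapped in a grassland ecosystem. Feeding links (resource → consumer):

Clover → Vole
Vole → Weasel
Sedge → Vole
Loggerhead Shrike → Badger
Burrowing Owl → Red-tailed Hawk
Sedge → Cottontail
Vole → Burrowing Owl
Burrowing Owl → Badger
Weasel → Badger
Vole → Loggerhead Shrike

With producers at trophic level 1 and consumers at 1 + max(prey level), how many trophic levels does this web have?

4

Producers (level 1): Sedge, Clover.
Sedge → Vole → Burrowing Owl → Red-tailed Hawk gives Red-tailed Hawk level 4.
No species has a prey at level 4, so no species reaches level 5.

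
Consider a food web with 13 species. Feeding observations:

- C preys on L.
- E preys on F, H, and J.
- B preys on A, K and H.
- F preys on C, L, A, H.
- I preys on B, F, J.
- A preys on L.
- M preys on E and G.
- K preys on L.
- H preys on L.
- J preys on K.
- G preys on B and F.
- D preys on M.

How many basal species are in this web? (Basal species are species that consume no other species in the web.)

1

Basal species (no prey listed): L.
Count: 1.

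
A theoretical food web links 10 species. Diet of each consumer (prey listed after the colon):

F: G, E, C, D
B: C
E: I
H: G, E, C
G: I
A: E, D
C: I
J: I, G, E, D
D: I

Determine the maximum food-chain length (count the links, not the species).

One longest chain: I → G → H.
It has 3 species and 2 links.

2 links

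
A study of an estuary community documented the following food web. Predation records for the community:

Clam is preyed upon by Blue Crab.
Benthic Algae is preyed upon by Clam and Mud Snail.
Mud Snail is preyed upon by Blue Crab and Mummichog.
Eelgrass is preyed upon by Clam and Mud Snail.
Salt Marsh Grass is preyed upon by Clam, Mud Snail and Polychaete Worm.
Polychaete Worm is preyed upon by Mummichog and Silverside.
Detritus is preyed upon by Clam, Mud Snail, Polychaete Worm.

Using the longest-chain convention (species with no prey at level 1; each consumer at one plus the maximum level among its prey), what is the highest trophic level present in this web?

3

Basal resources (level 1): Benthic Algae, Detritus, Salt Marsh Grass, Eelgrass.
Detritus → Polychaete Worm → Silverside gives Silverside level 3.
No species has a prey at level 3, so no species reaches level 4.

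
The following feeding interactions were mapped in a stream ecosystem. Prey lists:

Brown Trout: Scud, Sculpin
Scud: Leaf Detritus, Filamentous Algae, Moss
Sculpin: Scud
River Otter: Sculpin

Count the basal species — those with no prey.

Basal species (no prey listed): Leaf Detritus, Filamentous Algae, Moss.
Count: 3.

3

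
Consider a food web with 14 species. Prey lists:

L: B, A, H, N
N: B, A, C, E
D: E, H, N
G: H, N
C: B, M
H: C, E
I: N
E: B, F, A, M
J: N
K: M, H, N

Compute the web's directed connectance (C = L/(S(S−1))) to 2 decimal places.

C = 0.14

The web has S = 14 species and L = 26 feeding links.
C = L / (S(S−1)) = 26 / 182 = 0.1429 ≈ 0.14.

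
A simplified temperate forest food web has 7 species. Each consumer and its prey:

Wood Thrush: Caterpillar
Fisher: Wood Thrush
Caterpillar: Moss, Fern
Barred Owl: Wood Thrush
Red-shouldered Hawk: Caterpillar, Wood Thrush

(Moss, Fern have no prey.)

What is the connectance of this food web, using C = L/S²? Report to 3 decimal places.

C = 0.143

The web has S = 7 species and L = 7 feeding links.
C = L / S² = 7 / 49 = 0.1429 ≈ 0.143.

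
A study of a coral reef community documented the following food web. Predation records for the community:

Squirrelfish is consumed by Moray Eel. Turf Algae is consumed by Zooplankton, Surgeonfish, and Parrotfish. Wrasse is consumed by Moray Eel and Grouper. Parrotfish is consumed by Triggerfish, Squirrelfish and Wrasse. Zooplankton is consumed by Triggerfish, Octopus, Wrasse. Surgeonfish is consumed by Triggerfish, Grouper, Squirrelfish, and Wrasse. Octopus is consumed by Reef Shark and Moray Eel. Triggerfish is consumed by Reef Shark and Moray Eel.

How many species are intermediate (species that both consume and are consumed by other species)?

Intermediate species (has both prey and predators): Parrotfish, Zooplankton, Surgeonfish, Triggerfish, Wrasse, Octopus, Squirrelfish.
Count: 7.

7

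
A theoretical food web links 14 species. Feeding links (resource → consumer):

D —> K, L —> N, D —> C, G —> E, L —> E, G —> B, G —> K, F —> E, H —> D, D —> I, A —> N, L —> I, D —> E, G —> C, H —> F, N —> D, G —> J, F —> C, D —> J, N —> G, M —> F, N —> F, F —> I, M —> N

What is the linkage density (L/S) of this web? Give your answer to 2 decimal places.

L/S = 1.71

There are L = 24 links among S = 14 species.
L/S = 24/14 = 1.7143 ≈ 1.71.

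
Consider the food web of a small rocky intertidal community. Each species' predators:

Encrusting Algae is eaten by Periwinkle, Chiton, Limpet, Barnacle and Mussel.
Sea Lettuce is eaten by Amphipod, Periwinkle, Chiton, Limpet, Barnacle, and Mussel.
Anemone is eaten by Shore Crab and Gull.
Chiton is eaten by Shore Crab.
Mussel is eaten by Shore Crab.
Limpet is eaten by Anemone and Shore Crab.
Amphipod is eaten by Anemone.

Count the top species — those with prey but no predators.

Top species (has prey, but nothing eats it): Periwinkle, Barnacle, Shore Crab, Gull.
Count: 4.

4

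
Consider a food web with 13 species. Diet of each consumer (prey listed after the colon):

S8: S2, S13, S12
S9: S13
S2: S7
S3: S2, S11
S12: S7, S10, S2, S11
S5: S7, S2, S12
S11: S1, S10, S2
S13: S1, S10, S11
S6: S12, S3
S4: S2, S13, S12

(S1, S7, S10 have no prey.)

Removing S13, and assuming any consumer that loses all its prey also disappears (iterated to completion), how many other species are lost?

1

Remove S13.
Round 1: S9 (all prey gone) → extinct.
No further losses. Total secondary extinctions: 1.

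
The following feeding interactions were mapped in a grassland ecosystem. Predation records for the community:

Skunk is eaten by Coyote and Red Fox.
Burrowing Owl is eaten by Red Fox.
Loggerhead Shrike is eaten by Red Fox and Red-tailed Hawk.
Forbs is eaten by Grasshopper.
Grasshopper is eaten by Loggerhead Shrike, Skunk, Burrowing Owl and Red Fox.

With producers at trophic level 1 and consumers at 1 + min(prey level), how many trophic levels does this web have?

4

Producers (level 1): Forbs.
Following each consumer down to its lowest-level prey: Forbs → Grasshopper → Skunk → Coyote (levels 1 through 4).
All prey of Coyote (Skunk 3) are at level 3 or above, so Coyote is at level 1 + 3 = 4.
Every consumer has at least one prey at level 3 or below, so none exceeds level 4.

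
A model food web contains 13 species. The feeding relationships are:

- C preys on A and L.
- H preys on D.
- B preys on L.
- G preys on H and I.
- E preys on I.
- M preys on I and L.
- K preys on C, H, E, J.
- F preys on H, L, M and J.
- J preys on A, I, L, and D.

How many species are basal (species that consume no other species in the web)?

Basal species (no prey listed): A, D, I, L.
Count: 4.

4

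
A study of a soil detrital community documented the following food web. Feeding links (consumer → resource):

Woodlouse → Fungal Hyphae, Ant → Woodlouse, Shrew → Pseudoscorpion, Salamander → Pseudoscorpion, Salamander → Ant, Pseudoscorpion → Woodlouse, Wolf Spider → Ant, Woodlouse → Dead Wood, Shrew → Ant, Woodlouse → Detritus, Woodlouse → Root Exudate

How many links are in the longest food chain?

One longest chain: Detritus → Woodlouse → Ant → Shrew.
It has 4 species and 3 links.

3 links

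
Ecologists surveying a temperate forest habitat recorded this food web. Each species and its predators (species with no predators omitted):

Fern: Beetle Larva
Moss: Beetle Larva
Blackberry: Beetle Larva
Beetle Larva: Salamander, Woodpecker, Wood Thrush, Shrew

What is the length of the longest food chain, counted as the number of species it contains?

3 species

One longest chain: Blackberry → Beetle Larva → Salamander.
It has 3 species and 2 links.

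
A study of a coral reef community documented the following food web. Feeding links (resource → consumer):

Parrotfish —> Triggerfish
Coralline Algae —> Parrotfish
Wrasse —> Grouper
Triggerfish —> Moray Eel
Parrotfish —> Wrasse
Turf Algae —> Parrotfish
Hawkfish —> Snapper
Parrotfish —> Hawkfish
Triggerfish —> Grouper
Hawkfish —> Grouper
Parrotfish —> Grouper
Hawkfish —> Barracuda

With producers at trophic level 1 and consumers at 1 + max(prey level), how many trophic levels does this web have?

Producers (level 1): Coralline Algae, Turf Algae.
Coralline Algae → Parrotfish → Hawkfish → Snapper gives Snapper level 4.
No species has a prey at level 4, so no species reaches level 5.

4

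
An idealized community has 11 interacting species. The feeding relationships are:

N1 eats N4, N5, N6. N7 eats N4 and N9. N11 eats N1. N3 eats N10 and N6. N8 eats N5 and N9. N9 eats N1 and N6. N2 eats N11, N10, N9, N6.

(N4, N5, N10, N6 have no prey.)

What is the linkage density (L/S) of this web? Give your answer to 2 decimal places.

There are L = 16 links among S = 11 species.
L/S = 16/11 = 1.4545 ≈ 1.45.

L/S = 1.45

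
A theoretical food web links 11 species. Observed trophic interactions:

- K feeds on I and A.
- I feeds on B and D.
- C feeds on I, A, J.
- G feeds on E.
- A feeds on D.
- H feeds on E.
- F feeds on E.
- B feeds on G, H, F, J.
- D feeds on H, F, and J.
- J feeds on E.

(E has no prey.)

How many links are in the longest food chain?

One longest chain: E → J → D → A → K.
It has 5 species and 4 links.

4 links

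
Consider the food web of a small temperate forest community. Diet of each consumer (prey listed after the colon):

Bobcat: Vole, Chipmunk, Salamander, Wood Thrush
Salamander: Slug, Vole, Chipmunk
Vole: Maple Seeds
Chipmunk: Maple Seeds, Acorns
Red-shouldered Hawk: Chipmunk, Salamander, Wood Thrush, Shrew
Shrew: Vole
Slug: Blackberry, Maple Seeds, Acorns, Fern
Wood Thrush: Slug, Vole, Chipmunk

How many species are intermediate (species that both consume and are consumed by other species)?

6

Intermediate species (has both prey and predators): Slug, Vole, Chipmunk, Salamander, Wood Thrush, Shrew.
Count: 6.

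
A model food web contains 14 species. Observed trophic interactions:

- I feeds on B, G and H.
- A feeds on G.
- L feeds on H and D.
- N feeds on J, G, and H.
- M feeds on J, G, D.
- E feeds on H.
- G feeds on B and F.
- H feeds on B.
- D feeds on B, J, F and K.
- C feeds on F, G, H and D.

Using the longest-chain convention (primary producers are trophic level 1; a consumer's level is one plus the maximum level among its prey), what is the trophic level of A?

Trophic level 3

B is a producer → level 1.
G eats B (level 1); other prey at levels: F 1 → level 2.
A eats G → level 3.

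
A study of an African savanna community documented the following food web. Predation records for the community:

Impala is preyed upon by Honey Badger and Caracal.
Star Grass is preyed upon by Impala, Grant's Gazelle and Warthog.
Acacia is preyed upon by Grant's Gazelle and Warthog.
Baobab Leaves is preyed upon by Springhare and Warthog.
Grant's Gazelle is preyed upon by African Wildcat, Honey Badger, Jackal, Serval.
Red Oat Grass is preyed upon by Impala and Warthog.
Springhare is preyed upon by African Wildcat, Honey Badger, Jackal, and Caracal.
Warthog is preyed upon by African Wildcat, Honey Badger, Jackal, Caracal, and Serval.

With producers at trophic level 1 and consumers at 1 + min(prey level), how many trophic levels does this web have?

Producers (level 1): Baobab Leaves, Acacia, Star Grass, Red Oat Grass.
Following each consumer down to its lowest-level prey: Acacia → Grant's Gazelle → Serval (levels 1 through 3).
All prey of Serval (Grant's Gazelle 2, Warthog 2) are at level 2 or above, so Serval is at level 1 + 2 = 3.
Every consumer has at least one prey at level 2 or below, so none exceeds level 3.

3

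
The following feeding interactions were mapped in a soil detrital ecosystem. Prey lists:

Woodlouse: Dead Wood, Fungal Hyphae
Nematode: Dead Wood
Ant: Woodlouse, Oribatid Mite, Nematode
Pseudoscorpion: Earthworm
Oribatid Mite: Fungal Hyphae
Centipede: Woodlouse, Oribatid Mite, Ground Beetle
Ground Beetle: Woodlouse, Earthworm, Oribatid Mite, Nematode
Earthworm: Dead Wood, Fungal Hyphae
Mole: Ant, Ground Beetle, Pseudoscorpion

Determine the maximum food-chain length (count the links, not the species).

3 links

One longest chain: Dead Wood → Woodlouse → Ground Beetle → Centipede.
It has 4 species and 3 links.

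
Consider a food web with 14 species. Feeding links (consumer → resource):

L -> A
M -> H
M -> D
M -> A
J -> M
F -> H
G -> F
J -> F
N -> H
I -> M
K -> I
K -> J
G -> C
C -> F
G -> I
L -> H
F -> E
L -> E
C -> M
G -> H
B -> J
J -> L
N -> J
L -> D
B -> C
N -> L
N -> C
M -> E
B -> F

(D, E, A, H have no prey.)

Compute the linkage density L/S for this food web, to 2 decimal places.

There are L = 29 links among S = 14 species.
L/S = 29/14 = 2.0714 ≈ 2.07.

L/S = 2.07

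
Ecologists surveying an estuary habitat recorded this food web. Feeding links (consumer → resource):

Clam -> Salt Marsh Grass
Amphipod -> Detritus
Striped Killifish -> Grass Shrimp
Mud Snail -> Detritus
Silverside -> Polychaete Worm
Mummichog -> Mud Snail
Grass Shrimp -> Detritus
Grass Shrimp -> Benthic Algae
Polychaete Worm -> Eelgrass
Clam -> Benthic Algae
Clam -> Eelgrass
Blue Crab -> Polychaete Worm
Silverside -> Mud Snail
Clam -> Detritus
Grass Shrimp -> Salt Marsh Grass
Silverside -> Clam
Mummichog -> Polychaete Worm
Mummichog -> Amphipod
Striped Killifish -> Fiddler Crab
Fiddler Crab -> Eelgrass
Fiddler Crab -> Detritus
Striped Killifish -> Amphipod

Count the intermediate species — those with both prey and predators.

Intermediate species (has both prey and predators): Amphipod, Mud Snail, Polychaete Worm, Clam, Fiddler Crab, Grass Shrimp.
Count: 6.

6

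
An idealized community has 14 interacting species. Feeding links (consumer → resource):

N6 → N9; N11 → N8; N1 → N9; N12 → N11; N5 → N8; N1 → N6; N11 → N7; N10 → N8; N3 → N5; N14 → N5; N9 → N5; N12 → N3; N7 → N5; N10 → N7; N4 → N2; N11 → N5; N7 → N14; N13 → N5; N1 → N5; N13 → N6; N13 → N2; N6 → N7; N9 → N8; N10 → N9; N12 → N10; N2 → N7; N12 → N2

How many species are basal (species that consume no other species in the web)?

Basal species (no prey listed): N8.
Count: 1.

1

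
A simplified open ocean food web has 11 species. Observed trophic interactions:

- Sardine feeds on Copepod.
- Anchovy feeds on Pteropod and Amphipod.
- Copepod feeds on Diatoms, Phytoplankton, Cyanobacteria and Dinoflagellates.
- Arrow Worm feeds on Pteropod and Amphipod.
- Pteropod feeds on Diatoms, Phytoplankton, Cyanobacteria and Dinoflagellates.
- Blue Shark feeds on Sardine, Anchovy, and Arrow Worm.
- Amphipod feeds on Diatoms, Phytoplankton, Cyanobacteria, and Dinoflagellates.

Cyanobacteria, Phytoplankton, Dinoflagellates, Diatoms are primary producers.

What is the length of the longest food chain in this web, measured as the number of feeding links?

3 links

One longest chain: Cyanobacteria → Amphipod → Arrow Worm → Blue Shark.
It has 4 species and 3 links.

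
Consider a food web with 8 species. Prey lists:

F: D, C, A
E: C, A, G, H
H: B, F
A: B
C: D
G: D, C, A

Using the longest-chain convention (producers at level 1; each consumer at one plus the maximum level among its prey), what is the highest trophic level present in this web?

Producers (level 1): B, D.
D → C → F → H → E gives E level 5.
No species has a prey at level 5, so no species reaches level 6.

5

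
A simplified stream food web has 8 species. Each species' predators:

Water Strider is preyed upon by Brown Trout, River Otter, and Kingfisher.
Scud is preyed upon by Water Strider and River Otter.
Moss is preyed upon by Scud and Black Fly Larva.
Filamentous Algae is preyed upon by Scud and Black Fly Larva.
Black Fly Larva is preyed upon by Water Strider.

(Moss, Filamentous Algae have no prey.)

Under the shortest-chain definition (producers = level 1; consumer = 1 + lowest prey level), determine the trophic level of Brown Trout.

Moss is a producer → level 1.
Black Fly Larva eats Moss → level 2.
Water Strider eats Black Fly Larva → level 3.
Brown Trout eats Water Strider → level 4.
No prey of Brown Trout is below level 3, so 4 is the minimum.

Trophic level 4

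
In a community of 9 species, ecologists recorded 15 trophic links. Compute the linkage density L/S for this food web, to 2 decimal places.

L/S = 1.67

There are L = 15 links among S = 9 species.
L/S = 15/9 = 1.6667 ≈ 1.67.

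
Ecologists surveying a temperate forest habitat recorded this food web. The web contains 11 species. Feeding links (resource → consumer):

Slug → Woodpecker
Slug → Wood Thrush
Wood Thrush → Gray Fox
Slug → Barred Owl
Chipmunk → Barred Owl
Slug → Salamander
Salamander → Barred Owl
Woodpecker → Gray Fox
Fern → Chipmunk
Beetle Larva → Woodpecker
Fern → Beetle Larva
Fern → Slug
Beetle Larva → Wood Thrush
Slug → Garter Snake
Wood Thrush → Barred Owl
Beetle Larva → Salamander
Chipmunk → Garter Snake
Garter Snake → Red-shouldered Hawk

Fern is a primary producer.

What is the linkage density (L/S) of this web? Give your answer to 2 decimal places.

L/S = 1.64

There are L = 18 links among S = 11 species.
L/S = 18/11 = 1.6364 ≈ 1.64.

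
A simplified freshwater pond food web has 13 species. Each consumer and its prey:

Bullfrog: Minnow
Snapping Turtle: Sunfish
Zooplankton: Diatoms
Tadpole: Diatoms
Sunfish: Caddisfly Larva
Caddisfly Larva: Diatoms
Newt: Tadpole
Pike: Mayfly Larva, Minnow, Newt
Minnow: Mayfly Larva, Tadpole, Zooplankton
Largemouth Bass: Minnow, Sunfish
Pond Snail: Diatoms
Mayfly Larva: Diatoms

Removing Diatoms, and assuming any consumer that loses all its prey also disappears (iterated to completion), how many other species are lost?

Remove Diatoms.
Round 1: Mayfly Larva (all prey gone), Pond Snail (all prey gone), Caddisfly Larva (all prey gone), Tadpole (all prey gone), Zooplankton (all prey gone) → extinct.
Round 2: Minnow (all prey gone), Sunfish (all prey gone), Newt (all prey gone) → extinct.
Round 3: Snapping Turtle (all prey gone), Pike (all prey gone), Largemouth Bass (all prey gone), Bullfrog (all prey gone) → extinct.
No further losses. Total secondary extinctions: 12.

12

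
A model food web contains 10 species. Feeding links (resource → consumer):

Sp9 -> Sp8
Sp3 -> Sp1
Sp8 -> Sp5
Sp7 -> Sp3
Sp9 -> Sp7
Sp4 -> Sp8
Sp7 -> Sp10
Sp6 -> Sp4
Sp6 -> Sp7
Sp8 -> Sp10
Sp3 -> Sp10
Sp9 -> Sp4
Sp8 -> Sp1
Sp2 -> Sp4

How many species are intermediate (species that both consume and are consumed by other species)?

Intermediate species (has both prey and predators): Sp4, Sp7, Sp3, Sp8.
Count: 4.

4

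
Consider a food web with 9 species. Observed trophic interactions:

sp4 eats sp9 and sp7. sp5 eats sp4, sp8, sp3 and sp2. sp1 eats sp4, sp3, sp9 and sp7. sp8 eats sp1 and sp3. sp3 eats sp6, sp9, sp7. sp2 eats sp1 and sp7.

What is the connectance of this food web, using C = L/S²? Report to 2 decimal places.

C = 0.21

The web has S = 9 species and L = 17 feeding links.
C = L / S² = 17 / 81 = 0.2099 ≈ 0.21.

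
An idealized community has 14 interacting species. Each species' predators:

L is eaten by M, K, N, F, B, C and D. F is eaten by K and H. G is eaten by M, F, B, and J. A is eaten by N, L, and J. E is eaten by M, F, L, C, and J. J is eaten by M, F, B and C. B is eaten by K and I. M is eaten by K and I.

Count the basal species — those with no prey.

3

Basal species (no prey listed): E, G, A.
Count: 3.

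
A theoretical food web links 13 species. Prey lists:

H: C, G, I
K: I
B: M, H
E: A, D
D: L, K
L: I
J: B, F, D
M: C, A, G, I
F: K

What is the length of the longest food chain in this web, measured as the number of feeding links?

One longest chain: I → L → D → E.
It has 4 species and 3 links.

3 links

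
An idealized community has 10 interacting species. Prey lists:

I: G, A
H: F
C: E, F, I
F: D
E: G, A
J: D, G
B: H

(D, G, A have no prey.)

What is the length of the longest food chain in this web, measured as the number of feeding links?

3 links

One longest chain: D → F → H → B.
It has 4 species and 3 links.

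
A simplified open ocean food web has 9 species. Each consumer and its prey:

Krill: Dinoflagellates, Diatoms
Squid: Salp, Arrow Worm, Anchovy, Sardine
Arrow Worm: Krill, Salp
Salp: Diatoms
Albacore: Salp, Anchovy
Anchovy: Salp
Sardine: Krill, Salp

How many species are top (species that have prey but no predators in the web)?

2

Top species (has prey, but nothing eats it): Squid, Albacore.
Count: 2.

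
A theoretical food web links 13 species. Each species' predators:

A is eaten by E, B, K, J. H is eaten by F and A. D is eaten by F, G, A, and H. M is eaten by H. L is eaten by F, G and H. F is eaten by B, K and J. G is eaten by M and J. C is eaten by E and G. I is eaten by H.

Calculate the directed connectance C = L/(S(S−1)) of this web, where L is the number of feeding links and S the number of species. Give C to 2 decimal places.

The web has S = 13 species and L = 22 feeding links.
C = L / (S(S−1)) = 22 / 156 = 0.1410 ≈ 0.14.

C = 0.14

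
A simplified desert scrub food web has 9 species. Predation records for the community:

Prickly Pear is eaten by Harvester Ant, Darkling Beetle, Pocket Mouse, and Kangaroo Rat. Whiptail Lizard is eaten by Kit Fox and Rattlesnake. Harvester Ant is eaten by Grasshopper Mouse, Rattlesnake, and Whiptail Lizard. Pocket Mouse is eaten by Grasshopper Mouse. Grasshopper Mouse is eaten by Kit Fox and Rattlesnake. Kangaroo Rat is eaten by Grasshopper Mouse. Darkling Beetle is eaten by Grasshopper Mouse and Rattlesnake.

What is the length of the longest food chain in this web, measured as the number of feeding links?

3 links

One longest chain: Prickly Pear → Harvester Ant → Whiptail Lizard → Rattlesnake.
It has 4 species and 3 links.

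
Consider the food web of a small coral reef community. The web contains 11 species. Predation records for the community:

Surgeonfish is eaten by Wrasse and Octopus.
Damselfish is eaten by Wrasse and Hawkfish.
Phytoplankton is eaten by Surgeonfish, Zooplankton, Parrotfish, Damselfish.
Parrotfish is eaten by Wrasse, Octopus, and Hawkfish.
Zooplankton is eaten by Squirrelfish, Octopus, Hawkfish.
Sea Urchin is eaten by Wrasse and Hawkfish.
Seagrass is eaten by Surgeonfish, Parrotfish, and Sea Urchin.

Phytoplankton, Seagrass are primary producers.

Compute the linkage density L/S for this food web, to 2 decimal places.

L/S = 1.73

There are L = 19 links among S = 11 species.
L/S = 19/11 = 1.7273 ≈ 1.73.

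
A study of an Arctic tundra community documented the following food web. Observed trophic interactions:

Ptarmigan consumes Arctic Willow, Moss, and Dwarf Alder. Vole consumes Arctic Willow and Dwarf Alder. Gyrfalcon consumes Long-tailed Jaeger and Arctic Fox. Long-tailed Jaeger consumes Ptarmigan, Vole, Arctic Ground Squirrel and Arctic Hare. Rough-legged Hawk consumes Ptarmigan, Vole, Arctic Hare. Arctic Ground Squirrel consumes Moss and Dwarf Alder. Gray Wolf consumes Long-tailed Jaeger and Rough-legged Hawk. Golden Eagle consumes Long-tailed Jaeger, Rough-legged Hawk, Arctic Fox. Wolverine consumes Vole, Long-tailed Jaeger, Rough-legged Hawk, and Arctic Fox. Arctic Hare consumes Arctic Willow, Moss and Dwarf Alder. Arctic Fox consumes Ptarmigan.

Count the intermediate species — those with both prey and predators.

7

Intermediate species (has both prey and predators): Arctic Ground Squirrel, Arctic Hare, Ptarmigan, Vole, Long-tailed Jaeger, Arctic Fox, Rough-legged Hawk.
Count: 7.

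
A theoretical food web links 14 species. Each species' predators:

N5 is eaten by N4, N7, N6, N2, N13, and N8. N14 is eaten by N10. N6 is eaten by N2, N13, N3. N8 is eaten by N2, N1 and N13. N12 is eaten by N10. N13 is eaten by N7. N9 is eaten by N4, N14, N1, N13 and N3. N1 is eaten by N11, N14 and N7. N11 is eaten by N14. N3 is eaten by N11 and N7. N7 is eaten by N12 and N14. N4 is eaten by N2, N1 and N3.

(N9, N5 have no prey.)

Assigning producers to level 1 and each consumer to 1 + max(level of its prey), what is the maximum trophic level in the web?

Producers (level 1): N9, N5.
N5 → N6 → N13 → N7 → N12 → N10 gives N10 level 6.
No species has a prey at level 6, so no species reaches level 7.

6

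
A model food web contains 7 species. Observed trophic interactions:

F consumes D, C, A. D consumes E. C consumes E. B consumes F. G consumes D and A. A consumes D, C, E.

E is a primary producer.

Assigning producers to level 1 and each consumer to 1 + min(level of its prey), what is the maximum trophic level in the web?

Producers (level 1): E.
Following each consumer down to its lowest-level prey: E → D → F → B (levels 1 through 4).
All prey of B (F 3) are at level 3 or above, so B is at level 1 + 3 = 4.
Every consumer has at least one prey at level 3 or below, so none exceeds level 4.

4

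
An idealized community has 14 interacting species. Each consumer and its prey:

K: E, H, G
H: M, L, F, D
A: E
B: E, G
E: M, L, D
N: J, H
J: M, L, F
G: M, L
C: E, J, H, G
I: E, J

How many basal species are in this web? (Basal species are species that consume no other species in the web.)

4

Basal species (no prey listed): M, L, F, D.
Count: 4.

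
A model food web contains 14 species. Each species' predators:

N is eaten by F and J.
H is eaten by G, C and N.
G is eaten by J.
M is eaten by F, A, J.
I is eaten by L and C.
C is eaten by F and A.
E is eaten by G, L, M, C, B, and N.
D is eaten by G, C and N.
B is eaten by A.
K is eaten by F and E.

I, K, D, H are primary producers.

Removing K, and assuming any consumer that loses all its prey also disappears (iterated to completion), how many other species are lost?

3

Remove K.
Round 1: E (all prey gone) → extinct.
Round 2: B (all prey gone), M (all prey gone) → extinct.
No further losses. Total secondary extinctions: 3.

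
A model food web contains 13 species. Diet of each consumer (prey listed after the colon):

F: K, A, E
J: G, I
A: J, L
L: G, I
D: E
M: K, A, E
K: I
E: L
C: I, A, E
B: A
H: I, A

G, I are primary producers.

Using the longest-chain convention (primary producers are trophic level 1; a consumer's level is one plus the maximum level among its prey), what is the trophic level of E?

Trophic level 3

G is a producer → level 1.
L eats G (level 1); other prey at levels: I 1 → level 2.
E eats L → level 3.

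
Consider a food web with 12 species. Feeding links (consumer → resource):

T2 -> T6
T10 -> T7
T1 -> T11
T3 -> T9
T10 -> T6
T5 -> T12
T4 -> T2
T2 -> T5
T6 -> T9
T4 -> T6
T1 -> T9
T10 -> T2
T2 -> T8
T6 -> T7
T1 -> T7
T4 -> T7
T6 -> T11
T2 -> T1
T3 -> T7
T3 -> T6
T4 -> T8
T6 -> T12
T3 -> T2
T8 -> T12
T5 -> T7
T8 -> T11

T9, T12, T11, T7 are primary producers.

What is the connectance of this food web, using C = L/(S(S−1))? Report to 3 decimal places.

C = 0.197

The web has S = 12 species and L = 26 feeding links.
C = L / (S(S−1)) = 26 / 132 = 0.1970 ≈ 0.197.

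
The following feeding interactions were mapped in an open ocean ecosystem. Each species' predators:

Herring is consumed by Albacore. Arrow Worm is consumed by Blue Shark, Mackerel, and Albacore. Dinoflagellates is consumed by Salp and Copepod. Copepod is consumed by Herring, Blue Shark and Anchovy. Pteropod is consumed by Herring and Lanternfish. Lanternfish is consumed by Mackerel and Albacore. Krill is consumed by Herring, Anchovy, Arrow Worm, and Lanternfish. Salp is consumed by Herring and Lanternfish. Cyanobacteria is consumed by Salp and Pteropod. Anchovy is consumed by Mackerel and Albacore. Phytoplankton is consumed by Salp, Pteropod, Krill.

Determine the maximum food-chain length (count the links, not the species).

One longest chain: Phytoplankton → Krill → Arrow Worm → Albacore.
It has 4 species and 3 links.

3 links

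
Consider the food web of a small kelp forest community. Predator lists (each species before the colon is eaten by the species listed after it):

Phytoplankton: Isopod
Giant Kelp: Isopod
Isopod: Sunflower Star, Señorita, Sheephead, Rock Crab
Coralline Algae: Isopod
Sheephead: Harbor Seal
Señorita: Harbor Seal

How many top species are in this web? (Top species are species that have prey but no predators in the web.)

3

Top species (has prey, but nothing eats it): Sunflower Star, Rock Crab, Harbor Seal.
Count: 3.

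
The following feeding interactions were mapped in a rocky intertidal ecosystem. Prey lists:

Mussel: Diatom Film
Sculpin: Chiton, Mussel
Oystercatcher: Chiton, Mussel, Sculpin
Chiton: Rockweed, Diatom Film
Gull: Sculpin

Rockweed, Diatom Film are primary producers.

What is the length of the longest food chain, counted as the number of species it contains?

One longest chain: Rockweed → Chiton → Sculpin → Oystercatcher.
It has 4 species and 3 links.

4 species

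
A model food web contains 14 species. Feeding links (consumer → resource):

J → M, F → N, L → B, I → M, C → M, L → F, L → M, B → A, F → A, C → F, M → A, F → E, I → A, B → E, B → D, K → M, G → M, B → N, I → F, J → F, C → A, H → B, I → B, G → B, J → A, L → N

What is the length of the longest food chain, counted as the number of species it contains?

3 species

One longest chain: E → F → C.
It has 3 species and 2 links.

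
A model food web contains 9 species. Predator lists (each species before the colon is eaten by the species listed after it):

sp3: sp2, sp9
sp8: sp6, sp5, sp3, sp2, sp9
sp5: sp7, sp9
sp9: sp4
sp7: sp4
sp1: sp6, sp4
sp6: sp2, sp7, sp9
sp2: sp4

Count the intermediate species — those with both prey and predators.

6

Intermediate species (has both prey and predators): sp6, sp5, sp3, sp2, sp7, sp9.
Count: 6.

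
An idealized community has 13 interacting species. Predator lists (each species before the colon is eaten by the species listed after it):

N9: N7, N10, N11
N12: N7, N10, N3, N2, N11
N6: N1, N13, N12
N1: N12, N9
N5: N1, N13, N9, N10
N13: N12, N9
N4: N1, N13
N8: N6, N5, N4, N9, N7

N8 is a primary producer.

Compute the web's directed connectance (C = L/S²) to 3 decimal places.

The web has S = 13 species and L = 26 feeding links.
C = L / S² = 26 / 169 = 0.1538 ≈ 0.154.

C = 0.154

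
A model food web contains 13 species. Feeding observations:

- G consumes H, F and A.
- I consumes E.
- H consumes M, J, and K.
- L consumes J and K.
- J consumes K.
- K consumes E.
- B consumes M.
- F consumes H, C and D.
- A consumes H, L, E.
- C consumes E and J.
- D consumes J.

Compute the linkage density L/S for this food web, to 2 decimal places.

L/S = 1.62

There are L = 21 links among S = 13 species.
L/S = 21/13 = 1.6154 ≈ 1.62.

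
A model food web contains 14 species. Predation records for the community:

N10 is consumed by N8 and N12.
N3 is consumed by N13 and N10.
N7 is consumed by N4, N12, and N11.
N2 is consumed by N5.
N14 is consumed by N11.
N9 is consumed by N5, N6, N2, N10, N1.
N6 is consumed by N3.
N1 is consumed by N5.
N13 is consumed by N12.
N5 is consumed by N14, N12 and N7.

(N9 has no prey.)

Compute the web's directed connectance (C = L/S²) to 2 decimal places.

C = 0.10

The web has S = 14 species and L = 20 feeding links.
C = L / S² = 20 / 196 = 0.1020 ≈ 0.10.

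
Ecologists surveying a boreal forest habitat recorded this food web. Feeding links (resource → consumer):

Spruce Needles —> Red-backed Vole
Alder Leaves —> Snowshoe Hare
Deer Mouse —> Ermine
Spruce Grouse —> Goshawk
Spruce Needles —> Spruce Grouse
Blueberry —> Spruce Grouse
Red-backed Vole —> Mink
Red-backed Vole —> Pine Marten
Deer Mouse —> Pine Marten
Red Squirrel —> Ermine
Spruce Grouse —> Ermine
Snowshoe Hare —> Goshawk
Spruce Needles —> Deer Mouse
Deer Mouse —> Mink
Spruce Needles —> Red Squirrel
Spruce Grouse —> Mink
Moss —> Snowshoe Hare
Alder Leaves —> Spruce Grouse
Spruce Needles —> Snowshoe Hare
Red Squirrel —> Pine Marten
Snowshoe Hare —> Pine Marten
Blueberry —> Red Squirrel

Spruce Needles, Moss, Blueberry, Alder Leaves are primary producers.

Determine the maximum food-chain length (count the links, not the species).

2 links

One longest chain: Spruce Needles → Red Squirrel → Ermine.
It has 3 species and 2 links.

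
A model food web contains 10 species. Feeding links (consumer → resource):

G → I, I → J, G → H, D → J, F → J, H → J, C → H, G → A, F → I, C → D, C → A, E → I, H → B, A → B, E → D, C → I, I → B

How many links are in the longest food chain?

One longest chain: B → I → G.
It has 3 species and 2 links.

2 links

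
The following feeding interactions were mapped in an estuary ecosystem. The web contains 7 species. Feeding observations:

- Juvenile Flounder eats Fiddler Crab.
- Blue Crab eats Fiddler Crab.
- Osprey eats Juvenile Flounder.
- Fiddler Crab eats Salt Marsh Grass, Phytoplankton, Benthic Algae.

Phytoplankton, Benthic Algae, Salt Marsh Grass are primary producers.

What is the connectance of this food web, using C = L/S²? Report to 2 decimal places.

The web has S = 7 species and L = 6 feeding links.
C = L / S² = 6 / 49 = 0.1224 ≈ 0.12.

C = 0.12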